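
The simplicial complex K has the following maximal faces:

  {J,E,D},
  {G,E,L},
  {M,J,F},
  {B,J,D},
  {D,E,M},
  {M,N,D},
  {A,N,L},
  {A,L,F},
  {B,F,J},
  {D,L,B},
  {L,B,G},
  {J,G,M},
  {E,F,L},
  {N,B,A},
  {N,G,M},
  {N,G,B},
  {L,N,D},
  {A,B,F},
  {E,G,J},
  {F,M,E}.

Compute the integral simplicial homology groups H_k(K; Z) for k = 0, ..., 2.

Order the vertices as A < B < D < E < F < G < J < L < M < N. Listing each simplex with vertices in this order, K has dimension 2 with simplices:

  0-simplices (10): A, B, D, E, F, G, J, L, M, N
  1-simplices (30): AB, AF, AL, AN, BD, BF, BG, BJ, BL, BN, DE, DJ, DL, DM, DN, EF, EG, EJ, EL, EM, FJ, FL, FM, GJ, GL, GM, GN, JM, LN, MN
  2-simplices (20): ABF, ABN, AFL, ALN, BDJ, BDL, BFJ, BGL, BGN, DEJ, DEM, DLN, DMN, EFL, EFM, EGJ, EGL, FJM, GJM, GMN

giving chain groups C_0 ≅ Z^10, C_1 ≅ Z^30, C_2 ≅ Z^20.

The boundary map ∂_1: C_1 → C_0 maps an edge to its endpoints' difference, ∂[p,q] = q − p.
As a 10×30 matrix over Z this has rank 9, with invariant factors (1,1,1,1,1,1,1,1,1).

Boundary ∂_2: C_2 → C_1 sends each 2-simplex [p,q,r] to [q,r] − [p,r] + [p,q]. For instance
  ∂DEJ = EJ − DJ + DE,
  ∂AFL = FL − AL + AF.
The 30×20 boundary matrix has rank 20 and Smith normal form diag(1,1,1,1,1,1,1,1,1,1,1,1,1,1,1,1,1,1,1,2).

Now H_k = ker ∂_k / im ∂_{k+1}, so:

  H_0: rank C_0 − rank ∂_1 = 10 − 9 = 1, and the invariant factors of ∂_1 are all 1, so H_0 ≅ Z.
  H_1: rank ker ∂_1 − rank ∂_2 = (30 − 9) − 20 = 1, and ∂_2 has invariant factor 2 > 1, so H_1 ≅ Z ⊕ Z/2Z.
  H_2: rank ker ∂_2 − rank ∂_3 = (20 − 20) − 0 = 0, and there is no ∂_3, so H_2 ≅ 0.

(K is a triangulation of the Klein bottle.)

H_0 = Z,  H_1 = Z ⊕ Z/2Z,  H_2 = 0.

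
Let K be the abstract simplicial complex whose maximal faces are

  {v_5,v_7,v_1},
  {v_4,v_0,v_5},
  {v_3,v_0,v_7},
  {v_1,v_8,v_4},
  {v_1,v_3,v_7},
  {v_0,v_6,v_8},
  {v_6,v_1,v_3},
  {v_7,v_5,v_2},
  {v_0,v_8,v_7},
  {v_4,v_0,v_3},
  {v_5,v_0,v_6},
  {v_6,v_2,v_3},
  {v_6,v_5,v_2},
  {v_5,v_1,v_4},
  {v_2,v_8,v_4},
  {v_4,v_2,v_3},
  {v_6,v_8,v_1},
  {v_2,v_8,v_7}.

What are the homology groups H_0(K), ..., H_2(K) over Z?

We work with the vertex ordering v_0 < v_1 < v_2 < v_3 < v_4 < v_5 < v_6 < v_7 < v_8. The simplices of K, each written with vertices in increasing order, are:

  0-simplices (9): [v_0], [v_1], [v_2], [v_3], [v_4], [v_5], [v_6], [v_7], [v_8]
  1-simplices (27): (27 of them)
  2-simplices (18): (18 of them)

so the chain groups are C_0 ≅ Z^9, C_1 ≅ Z^27, C_2 ≅ Z^18.

The boundary map ∂_1: C_1 → C_0 maps an edge to its endpoints' difference, ∂[p,q] = q − p. For instance
  ∂[v_1,v_4] = [v_4] − [v_1].
As a 9×27 matrix over Z this has rank 8, with invariant factors (1,1,1,1,1,1,1,1).

∂_2: C_2 → C_1 acts by ∂[p,q,r] = [q,r] − [p,r] + [p,q]. For instance
  ∂[v_0,v_7,v_8] = [v_7,v_8] − [v_0,v_8] + [v_0,v_7],
  ∂[v_1,v_4,v_5] = [v_4,v_5] − [v_1,v_5] + [v_1,v_4].
This gives a 27×18 integer matrix of rank 17; reducing to Smith normal form yields diagonal entries (1,1,1,1,1,1,1,1,1,1,1,1,1,1,1,1,1).

Now H_k = ker ∂_k / im ∂_{k+1}, so:

  H_0: rank C_0 − rank ∂_1 = 9 − 8 = 1, and the invariant factors of ∂_1 are all 1, so H_0 ≅ Z.
  H_1: rank ker ∂_1 − rank ∂_2 = (27 − 8) − 17 = 2, and the invariant factors of ∂_2 are all 1, so H_1 ≅ Z^2.
  H_2: rank ker ∂_2 − rank ∂_3 = (18 − 17) − 0 = 1, and there is no ∂_3, so H_2 ≅ Z.

H_0 = Z,  H_1 = Z^2,  H_2 = Z.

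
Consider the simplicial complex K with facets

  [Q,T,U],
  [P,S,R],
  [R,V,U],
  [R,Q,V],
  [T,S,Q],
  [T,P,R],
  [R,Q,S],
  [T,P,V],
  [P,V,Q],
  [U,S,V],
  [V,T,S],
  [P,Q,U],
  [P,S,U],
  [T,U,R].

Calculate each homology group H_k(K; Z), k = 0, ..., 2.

H_0 = Z,  H_1 = Z^2,  H_2 = Z.

We work with the vertex ordering P < Q < R < S < T < U < V. The simplices of K, each written with vertices in increasing order, are:

  0-simplices (7): P, Q, R, S, T, U, V
  1-simplices (21): PQ, PR, PS, PT, PU, PV, QR, QS, QT, QU, QV, RS, RT, RU, RV, ST, SU, SV, TU, TV, UV
  2-simplices (14): PQU, PQV, PRS, PRT, PSU, PTV, QRS, QRV, QST, QTU, RTU, RUV, STV, SUV

so the chain groups are C_0 ≅ Z^7, C_1 ≅ Z^21, C_2 ≅ Z^14.

∂_1: C_1 → C_0 maps an edge to its endpoints' difference, ∂[p,q] = q − p. For instance
  ∂RU = U − R.
The resulting 7×21 matrix has rank 6, and its Smith normal form has invariant factors (1,1,1,1,1,1).

∂_2: C_2 → C_1 acts by ∂[p,q,r] = [q,r] − [p,r] + [p,q]. For instance
  ∂STV = TV − SV + ST,
  ∂PTV = TV − PV + PT.
The resulting 21×14 matrix has rank 13, and its Smith normal form has invariant factors (1,1,1,1,1,1,1,1,1,1,1,1,1).

Computing H_k = (kernel of ∂_k) / (image of ∂_{k+1}):

  H_0: rank C_0 − rank ∂_1 = 7 − 6 = 1, and the invariant factors of ∂_1 are all 1, so H_0 ≅ Z.
  H_1: rank ker ∂_1 − rank ∂_2 = (21 − 6) − 13 = 2, and the invariant factors of ∂_2 are all 1, so H_1 ≅ Z^2.
  H_2: rank ker ∂_2 − rank ∂_3 = (14 − 13) − 0 = 1, and there is no ∂_3, so H_2 ≅ Z.

As a check, the Euler characteristic is 7 − 21 + 14 = 0, which agrees with 1 − 2 + 1 = 0.
(K is a triangulation of the torus T^2.)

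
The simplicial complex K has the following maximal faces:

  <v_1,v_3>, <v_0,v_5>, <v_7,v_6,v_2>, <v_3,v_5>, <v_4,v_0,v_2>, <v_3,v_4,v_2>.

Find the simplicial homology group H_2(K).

K has 8 vertices, 11 edges, 3 triangles.
rank ∂_2 = 3, rank ∂_3 = 0 ⇒ b_2 = 3 − 3 − 0 = 0. So H_2 = 0.

H_2 ≅ 0.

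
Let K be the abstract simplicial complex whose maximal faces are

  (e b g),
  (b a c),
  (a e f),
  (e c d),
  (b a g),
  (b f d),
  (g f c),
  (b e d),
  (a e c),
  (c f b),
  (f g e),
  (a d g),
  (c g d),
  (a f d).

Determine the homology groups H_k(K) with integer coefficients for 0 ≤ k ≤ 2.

H_0 ≅ Z,  H_1 ≅ Z^2,  H_2 ≅ Z.

Fix the vertex order a < b < c < d < e < f < g and write every simplex with vertices in increasing order. Then dim K = 2 and the simplices of K are:

  0-simplices (7): a, b, c, d, e, f, g
  1-simplices (21): ab, ac, ad, ae, af, ag, bc, bd, be, bf, bg, cd, ce, cf, cg, de, df, dg, ef, eg, fg
  2-simplices (14): abc, abg, ace, adf, adg, aef, bcf, bde, bdf, beg, cde, cdg, cfg, efg

so the chain groups are C_0 ≅ Z^7, C_1 ≅ Z^21, C_2 ≅ Z^14.

∂_1: C_1 → C_0 maps an edge to its endpoints' difference, ∂[p,q] = q − p.
The resulting 7×21 matrix has rank 6, and its Smith normal form has invariant factors (1,1,1,1,1,1).

Boundary ∂_2: C_2 → C_1 maps a triangle to the signed sum of its edges. For instance
  ∂efg = fg − eg + ef,
  ∂ace = ce − ae + ac.
The 21×14 boundary matrix has rank 13 and Smith normal form diag(1,1,1,1,1,1,1,1,1,1,1,1,1).

Now H_k = ker ∂_k / im ∂_{k+1}, so:

  H_0: rank C_0 − rank ∂_1 = 7 − 6 = 1, and the invariant factors of ∂_1 are all 1, so H_0 = Z.
  H_1: rank ker ∂_1 − rank ∂_2 = (21 − 6) − 13 = 2, and the invariant factors of ∂_2 are all 1, so H_1 = Z^2.
  H_2: rank ker ∂_2 − rank ∂_3 = (14 − 13) − 0 = 1, and there is no ∂_3, so H_2 = Z.

As a check, the Euler characteristic is 7 − 21 + 14 = 0, which agrees with 1 − 2 + 1 = 0.
(K is a triangulation of the torus T^2.)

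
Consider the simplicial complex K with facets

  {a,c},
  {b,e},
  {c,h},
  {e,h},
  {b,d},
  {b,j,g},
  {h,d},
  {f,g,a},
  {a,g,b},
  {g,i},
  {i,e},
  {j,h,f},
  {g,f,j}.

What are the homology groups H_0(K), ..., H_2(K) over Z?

H_0 ≅ Z,  H_1 ≅ Z^4,  H_2 = 0.

Order the vertices as a < b < c < d < e < f < g < h < i < j. Listing each simplex with vertices in this order, K has dimension 2 with simplices:

  0-simplices (10): a, b, c, d, e, f, g, h, i, j
  1-simplices (18): ab, ac, af, ag, bd, be, bg, bj, ch, dh, eh, ei, fg, fh, fj, gi, gj, hj
  2-simplices (5): abg, afg, bgj, fgj, fhj

Hence C_0 ≅ Z^10, C_1 ≅ Z^18, C_2 ≅ Z^5.

The boundary map ∂_1: C_1 → C_0 sends each edge [p,q] (with p < q) to q − p. For instance
  ∂fg = g − f.
As a 10×18 matrix over Z this has rank 9, with invariant factors (1,1,1,1,1,1,1,1,1).

Boundary ∂_2: C_2 → C_1 maps a triangle to the signed sum of its edges. For instance
  ∂afg = fg − ag + af,
  ∂abg = bg − ag + ab.
The 18×5 boundary matrix has rank 5 and Smith normal form diag(1,1,1,1,1).

Reading off H_k = ker ∂_k / im ∂_{k+1}:

  H_0: rank C_0 − rank ∂_1 = 10 − 9 = 1, and the invariant factors of ∂_1 are all 1, so H_0 ≅ Z.
  H_1: rank ker ∂_1 − rank ∂_2 = (18 − 9) − 5 = 4, and the invariant factors of ∂_2 are all 1, so H_1 ≅ Z^4.
  H_2: rank ker ∂_2 − rank ∂_3 = (5 − 5) − 0 = 0, and there is no ∂_3, so H_2 ≅ 0.

As a check, the Euler characteristic is 10 − 18 + 5 = -3, which agrees with 1 − 4 + 0 = -3.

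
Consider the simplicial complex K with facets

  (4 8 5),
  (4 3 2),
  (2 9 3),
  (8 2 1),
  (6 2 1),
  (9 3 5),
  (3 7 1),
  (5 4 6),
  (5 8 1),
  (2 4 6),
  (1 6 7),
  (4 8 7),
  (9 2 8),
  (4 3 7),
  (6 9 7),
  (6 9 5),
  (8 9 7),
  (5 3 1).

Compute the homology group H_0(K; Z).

Fix the vertex order 1 < 2 < 3 < 4 < 5 < 6 < 7 < 8 < 9 and write every simplex with vertices in increasing order. Then dim K = 2 and the simplices of K are:

  0-simplices (9): [1], [2], [3], [4], [5], [6], [7], [8], [9]
  1-simplices (27): (27 of them)
  2-simplices (18): [1,2,6], [1,2,8], [1,3,5], [1,3,7], [1,5,8], [1,6,7], [2,3,4], [2,3,9], [2,4,6], [2,8,9], [3,4,7], [3,5,9], [4,5,6], [4,5,8], [4,7,8], [5,6,9], [6,7,9], [7,8,9]

so the chain groups are C_0 ≅ Z^9, C_1 ≅ Z^27, C_2 ≅ Z^18.

The boundary map ∂_1: C_1 → C_0 maps an edge to its endpoints' difference, ∂[p,q] = q − p.
This gives a 9×27 integer matrix of rank 8; reducing to Smith normal form yields diagonal entries (1,1,1,1,1,1,1,1).

Boundary ∂_2: C_2 → C_1 sends each 2-simplex [p,q,r] to [q,r] − [p,r] + [p,q]. For instance
  ∂[4,7,8] = [7,8] − [4,8] + [4,7],
  ∂[7,8,9] = [8,9] − [7,9] + [7,8].
This gives a 27×18 integer matrix of rank 17; reducing to Smith normal form yields diagonal entries (1,1,1,1,1,1,1,1,1,1,1,1,1,1,1,1,1).

Computing H_k = (kernel of ∂_k) / (image of ∂_{k+1}):

  H_0: rank C_0 − rank ∂_1 = 9 − 8 = 1, and the invariant factors of ∂_1 are all 1, so H_0 = Z.

(K is a triangulation of the torus T^2.)

H_0 = Z.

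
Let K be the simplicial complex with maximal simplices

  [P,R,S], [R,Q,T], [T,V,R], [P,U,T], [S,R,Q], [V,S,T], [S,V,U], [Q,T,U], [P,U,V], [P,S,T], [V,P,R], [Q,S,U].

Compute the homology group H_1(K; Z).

Take the total order P < Q < R < S < T < U < V on the vertex set. Then K (dimension 2) consists of the simplices:

  0-simplices (7): P, Q, R, S, T, U, V
  1-simplices (18): PR, PS, PT, PU, PV, QR, QS, QT, QU, RS, RT, RV, ST, SU, SV, TU, TV, UV
  2-simplices (12): PRS, PRV, PST, PTU, PUV, QRS, QRT, QSU, QTU, RTV, STV, SUV

so the chain groups are C_0 ≅ Z^7, C_1 ≅ Z^18, C_2 ≅ Z^12.

The boundary map ∂_1: C_1 → C_0 is given by ∂[p,q] = [q] − [p].
As a 7×18 matrix over Z this has rank 6, with invariant factors (1,1,1,1,1,1).

Boundary ∂_2: C_2 → C_1 sends each 2-simplex [p,q,r] to [q,r] − [p,r] + [p,q]. For instance
  ∂STV = TV − SV + ST,
  ∂QRS = RS − QS + QR.
This gives a 18×12 integer matrix of rank 12; reducing to Smith normal form yields diagonal entries (1,1,1,1,1,1,1,1,1,1,1,2).

Reading off H_k = ker ∂_k / im ∂_{k+1}:

  H_1: rank ker ∂_1 − rank ∂_2 = (18 − 6) − 12 = 0, and ∂_2 has invariant factor 2 > 1, so H_1 ≅ Z/2.

H_1 = Z/2.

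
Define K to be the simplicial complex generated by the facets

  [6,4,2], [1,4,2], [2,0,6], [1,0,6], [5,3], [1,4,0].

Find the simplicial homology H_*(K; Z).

Fix the vertex order 0 < 1 < 2 < 3 < 4 < 5 < 6 and write every simplex with vertices in increasing order. Then dim K = 2 and the simplices of K are:

  0-simplices (7): [0], [1], [2], [3], [4], [5], [6]
  1-simplices (11): [0,1], [0,2], [0,4], [0,6], [1,2], [1,4], [1,6], [2,4], [2,6], [3,5], [4,6]
  2-simplices (5): [0,1,4], [0,1,6], [0,2,6], [1,2,4], [2,4,6]

so the chain groups are C_0 ≅ Z^7, C_1 ≅ Z^11, C_2 ≅ Z^5.

∂_1: C_1 → C_0 maps an edge to its endpoints' difference, ∂[p,q] = q − p.
As a 7×11 matrix over Z this has rank 5, with invariant factors (1,1,1,1,1).

The boundary map ∂_2: C_2 → C_1 maps a triangle to the signed sum of its edges. For instance
  ∂[0,1,4] = [1,4] − [0,4] + [0,1],
  ∂[0,2,6] = [2,6] − [0,6] + [0,2].
This gives a 11×5 integer matrix of rank 5; reducing to Smith normal form yields diagonal entries (1,1,1,1,1).

Now H_k = ker ∂_k / im ∂_{k+1}, so:

  H_0: rank C_0 − rank ∂_1 = 7 − 5 = 2, and the invariant factors of ∂_1 are all 1, so H_0 ≅ Z^2.
  H_1: rank ker ∂_1 − rank ∂_2 = (11 − 5) − 5 = 1, and the invariant factors of ∂_2 are all 1, so H_1 ≅ Z.
  H_2: rank ker ∂_2 − rank ∂_3 = (5 − 5) − 0 = 0, and there is no ∂_3, so H_2 ≅ 0.

H_0 ≅ Z^2,  H_1 ≅ Z,  H_2 = 0.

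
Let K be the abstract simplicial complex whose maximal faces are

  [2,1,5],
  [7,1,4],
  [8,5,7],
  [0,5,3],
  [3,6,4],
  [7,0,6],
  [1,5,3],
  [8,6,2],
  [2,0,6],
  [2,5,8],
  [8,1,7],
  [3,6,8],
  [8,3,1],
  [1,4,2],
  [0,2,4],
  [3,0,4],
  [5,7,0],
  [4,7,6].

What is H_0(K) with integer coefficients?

Order the vertices as 0 < 1 < 2 < 3 < 4 < 5 < 6 < 7 < 8. Listing each simplex with vertices in this order, K has dimension 2 with simplices:

  0-simplices (9): [0], [1], [2], [3], [4], [5], [6], [7], [8]
  1-simplices (27): (27 of them)
  2-simplices (18): [0,2,4], [0,2,6], [0,3,4], [0,3,5], [0,5,7], [0,6,7], [1,2,4], [1,2,5], [1,3,5], [1,3,8], [1,4,7], [1,7,8], [2,5,8], [2,6,8], [3,4,6], [3,6,8], [4,6,7], [5,7,8]

Hence C_0 ≅ Z^9, C_1 ≅ Z^27, C_2 ≅ Z^18.

Boundary ∂_1: C_1 → C_0 sends each edge [p,q] (with p < q) to q − p. For instance
  ∂[2,6] = [6] − [2].
The resulting 9×27 matrix has rank 8, and its Smith normal form has invariant factors (1,1,1,1,1,1,1,1).

Boundary ∂_2: C_2 → C_1 maps a triangle to the signed sum of its edges. For instance
  ∂[0,3,4] = [3,4] − [0,4] + [0,3],
  ∂[2,5,8] = [5,8] − [2,8] + [2,5].
The resulting 27×18 matrix has rank 18, and its Smith normal form has invariant factors (1,1,1,1,1,1,1,1,1,1,1,1,1,1,1,1,1,2).

Now H_k = ker ∂_k / im ∂_{k+1}, so:

  H_0: rank C_0 − rank ∂_1 = 9 − 8 = 1, and the invariant factors of ∂_1 are all 1, so H_0 ≅ Z.

H_0 ≅ Z.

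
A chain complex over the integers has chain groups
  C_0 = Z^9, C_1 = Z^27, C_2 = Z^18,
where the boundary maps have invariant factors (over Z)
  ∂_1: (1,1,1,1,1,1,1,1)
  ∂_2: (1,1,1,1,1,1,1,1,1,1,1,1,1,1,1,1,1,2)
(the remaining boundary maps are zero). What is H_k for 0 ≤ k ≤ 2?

H_0: b_0 = 9 − 0 − 8 = 1; torsion from ∂_1 factors > 1: none. So H_0 = Z.
H_1: b_1 = 27 − 8 − 18 = 1; torsion from ∂_2 factors > 1: [2]. So H_1 = Z ⊕ Z_2.
H_2: b_2 = 18 − 18 − 0 = 0; torsion from ∂_3 factors > 1: none. So H_2 = 0.

H_0 = Z,  H_1 = Z ⊕ Z_2,  H_2 = 0.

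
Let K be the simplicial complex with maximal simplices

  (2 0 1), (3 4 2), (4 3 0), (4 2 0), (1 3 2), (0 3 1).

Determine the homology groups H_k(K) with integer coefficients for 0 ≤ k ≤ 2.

H_0 = Z,  H_1 = 0,  H_2 = Z.

We work with the vertex ordering 0 < 1 < 2 < 3 < 4. The simplices of K, each written with vertices in increasing order, are:

  0-simplices (5): [0], [1], [2], [3], [4]
  1-simplices (9): [0,1], [0,2], [0,3], [0,4], [1,2], [1,3], [2,3], [2,4], [3,4]
  2-simplices (6): [0,1,2], [0,1,3], [0,2,4], [0,3,4], [1,2,3], [2,3,4]

giving chain groups C_0 ≅ Z^5, C_1 ≅ Z^9, C_2 ≅ Z^6.

∂_1: C_1 → C_0 is given by ∂[p,q] = [q] − [p]. For instance
  ∂[0,4] = [4] − [0].
The 5×9 boundary matrix has rank 4 and Smith normal form diag(1,1,1,1).

Boundary ∂_2: C_2 → C_1 maps a triangle to the signed sum of its edges. For instance
  ∂[0,3,4] = [3,4] − [0,4] + [0,3],
  ∂[0,1,3] = [1,3] − [0,3] + [0,1].
The resulting 9×6 matrix has rank 5, and its Smith normal form has invariant factors (1,1,1,1,1).

Computing H_k = (kernel of ∂_k) / (image of ∂_{k+1}):

  H_0: rank C_0 − rank ∂_1 = 5 − 4 = 1, and the invariant factors of ∂_1 are all 1, so H_0 = Z.
  H_1: rank ker ∂_1 − rank ∂_2 = (9 − 4) − 5 = 0, and the invariant factors of ∂_2 are all 1, so H_1 = 0.
  H_2: rank ker ∂_2 − rank ∂_3 = (6 − 5) − 0 = 1, and there is no ∂_3, so H_2 = Z.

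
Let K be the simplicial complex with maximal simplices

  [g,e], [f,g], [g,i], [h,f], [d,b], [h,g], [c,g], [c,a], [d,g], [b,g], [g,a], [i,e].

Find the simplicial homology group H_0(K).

K has 9 vertices, 12 edges.
rank ∂_0 = 0, rank ∂_1 = 8 ⇒ b_0 = 9 − 0 − 8 = 1; all invariant factors of ∂_1 are 1 so no torsion. So H_0 = Z.

H_0 ≅ Z.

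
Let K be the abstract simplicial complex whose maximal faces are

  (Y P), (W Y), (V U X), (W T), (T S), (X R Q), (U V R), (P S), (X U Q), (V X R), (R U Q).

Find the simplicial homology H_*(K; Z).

H_0 ≅ Z^2,  H_1 ≅ Z,  H_2 ≅ Z.

Order the vertices as P < Q < R < S < T < U < V < W < X < Y. Listing each simplex with vertices in this order, K has dimension 2 with simplices:

  0-simplices (10): P, Q, R, S, T, U, V, W, X, Y
  1-simplices (14): PS, PY, QR, QU, QX, RU, RV, RX, ST, TW, UV, UX, VX, WY
  2-simplices (6): QRU, QRX, QUX, RUV, RVX, UVX

so the chain groups are C_0 ≅ Z^10, C_1 ≅ Z^14, C_2 ≅ Z^6.

The boundary map ∂_1: C_1 → C_0 sends each edge [p,q] (with p < q) to q − p. For instance
  ∂PS = S − P.
The 10×14 boundary matrix has rank 8 and Smith normal form diag(1,1,1,1,1,1,1,1).

Boundary ∂_2: C_2 → C_1 acts by ∂[p,q,r] = [q,r] − [p,r] + [p,q]. For instance
  ∂RVX = VX − RX + RV,
  ∂RUV = UV − RV + RU.
As a 14×6 matrix over Z this has rank 5, with invariant factors (1,1,1,1,1).

Now H_k = ker ∂_k / im ∂_{k+1}, so:

  H_0: rank C_0 − rank ∂_1 = 10 − 8 = 2, and the invariant factors of ∂_1 are all 1, so H_0 = Z^2.
  H_1: rank ker ∂_1 − rank ∂_2 = (14 − 8) − 5 = 1, and the invariant factors of ∂_2 are all 1, so H_1 = Z.
  H_2: rank ker ∂_2 − rank ∂_3 = (6 − 5) − 0 = 1, and there is no ∂_3, so H_2 = Z.

As a check, the Euler characteristic is 10 − 14 + 6 = 2, which agrees with 2 − 1 + 1 = 2.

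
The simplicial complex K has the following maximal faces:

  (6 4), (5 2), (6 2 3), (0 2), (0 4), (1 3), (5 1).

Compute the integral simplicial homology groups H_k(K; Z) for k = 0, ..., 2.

Fix the vertex order 0 < 1 < 2 < 3 < 4 < 5 < 6 and write every simplex with vertices in increasing order. Then dim K = 2 and the simplices of K are:

  0-simplices (7): [0], [1], [2], [3], [4], [5], [6]
  1-simplices (9): [0,2], [0,4], [1,3], [1,5], [2,3], [2,5], [2,6], [3,6], [4,6]
  2-simplices (1): [2,3,6]

giving chain groups C_0 ≅ Z^7, C_1 ≅ Z^9, C_2 ≅ Z^1.

Boundary ∂_1: C_1 → C_0 is given by ∂[p,q] = [q] − [p]. For instance
  ∂[1,5] = [5] − [1].
This gives a 7×9 integer matrix of rank 6; reducing to Smith normal form yields diagonal entries (1,1,1,1,1,1).

The boundary map ∂_2: C_2 → C_1 maps a triangle to the signed sum of its edges. For instance
  ∂[2,3,6] = [3,6] − [2,6] + [2,3].
The 9×1 boundary matrix has rank 1 and Smith normal form diag(1).

From H_k ≅ ker(∂_k) / im(∂_{k+1}) we obtain:

  H_0: rank C_0 − rank ∂_1 = 7 − 6 = 1, and the invariant factors of ∂_1 are all 1, so H_0 = Z.
  H_1: rank ker ∂_1 − rank ∂_2 = (9 − 6) − 1 = 2, and the invariant factors of ∂_2 are all 1, so H_1 = Z^2.
  H_2: rank ker ∂_2 − rank ∂_3 = (1 − 1) − 0 = 0, and there is no ∂_3, so H_2 = 0.

As a check, the Euler characteristic is 7 − 9 + 1 = -1, which agrees with 1 − 2 + 0 = -1.

H_0 = Z,  H_1 = Z^2,  H_2 = 0.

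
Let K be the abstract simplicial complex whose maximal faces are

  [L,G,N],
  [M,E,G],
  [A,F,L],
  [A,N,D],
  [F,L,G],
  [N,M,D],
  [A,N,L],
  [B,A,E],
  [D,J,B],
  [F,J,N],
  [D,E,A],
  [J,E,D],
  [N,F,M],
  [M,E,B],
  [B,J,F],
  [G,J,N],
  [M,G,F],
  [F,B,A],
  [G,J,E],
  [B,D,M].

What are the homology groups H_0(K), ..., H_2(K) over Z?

We work with the vertex ordering A < B < D < E < F < G < J < L < M < N. The simplices of K, each written with vertices in increasing order, are:

  0-simplices (10): A, B, D, E, F, G, J, L, M, N
  1-simplices (30): AB, AD, AE, AF, AL, AN, BD, BE, BF, BJ, BM, DE, DJ, DM, DN, EG, EJ, EM, FG, FJ, FL, FM, FN, GJ, GL, GM, GN, JN, LN, MN
  2-simplices (20): ABE, ABF, ADE, ADN, AFL, ALN, BDJ, BDM, BEM, BFJ, DEJ, DMN, EGJ, EGM, FGL, FGM, FJN, FMN, GJN, GLN

giving chain groups C_0 ≅ Z^10, C_1 ≅ Z^30, C_2 ≅ Z^20.

Boundary ∂_1: C_1 → C_0 maps an edge to its endpoints' difference, ∂[p,q] = q − p. For instance
  ∂EG = G − E.
As a 10×30 matrix over Z this has rank 9, with invariant factors (1,1,1,1,1,1,1,1,1).

Boundary ∂_2: C_2 → C_1 maps a triangle to the signed sum of its edges. For instance
  ∂GJN = JN − GN + GJ,
  ∂ABF = BF − AF + AB.
As a 30×20 matrix over Z this has rank 20, with invariant factors (1,1,1,1,1,1,1,1,1,1,1,1,1,1,1,1,1,1,1,2).

Now H_k = ker ∂_k / im ∂_{k+1}, so:

  H_0: rank C_0 − rank ∂_1 = 10 − 9 = 1, and the invariant factors of ∂_1 are all 1, so H_0 ≅ Z.
  H_1: rank ker ∂_1 − rank ∂_2 = (30 − 9) − 20 = 1, and ∂_2 has invariant factor 2 > 1, so H_1 ≅ Z ⊕ Z/2.
  H_2: rank ker ∂_2 − rank ∂_3 = (20 − 20) − 0 = 0, and there is no ∂_3, so H_2 ≅ 0.

H_0 ≅ Z,  H_1 ≅ Z ⊕ Z/2,  H_2 = 0.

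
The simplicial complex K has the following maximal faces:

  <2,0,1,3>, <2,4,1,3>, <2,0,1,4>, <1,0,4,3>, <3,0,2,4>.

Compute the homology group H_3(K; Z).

We work with the vertex ordering 0 < 1 < 2 < 3 < 4. The simplices of K, each written with vertices in increasing order, are:

  0-simplices (5): [0], [1], [2], [3], [4]
  1-simplices (10): [0,1], [0,2], [0,3], [0,4], [1,2], [1,3], [1,4], [2,3], [2,4], [3,4]
  2-simplices (10): [0,1,2], [0,1,3], [0,1,4], [0,2,3], [0,2,4], [0,3,4], [1,2,3], [1,2,4], [1,3,4], [2,3,4]
  3-simplices (5): [0,1,2,3], [0,1,2,4], [0,1,3,4], [0,2,3,4], [1,2,3,4]

giving chain groups C_0 ≅ Z^5, C_1 ≅ Z^10, C_2 ≅ Z^10, C_3 ≅ Z^5.

Boundary ∂_1: C_1 → C_0 sends each edge [p,q] (with p < q) to q − p.
As a 5×10 matrix over Z this has rank 4, with invariant factors (1,1,1,1).

Boundary ∂_2: C_2 → C_1 maps a triangle to the signed sum of its edges. For instance
  ∂[2,3,4] = [3,4] − [2,4] + [2,3],
  ∂[0,1,4] = [1,4] − [0,4] + [0,1].
The resulting 10×10 matrix has rank 6, and its Smith normal form has invariant factors (1,1,1,1,1,1).

∂_3: C_3 → C_2 sends each 3-simplex σ to the alternating sum Σ_i (−1)^i (σ with its i-th vertex removed). For instance
  ∂[0,1,2,3] = [1,2,3] − [0,2,3] + [0,1,3] − [0,1,2],
  ∂[0,1,3,4] = [1,3,4] − [0,3,4] + [0,1,4] − [0,1,3].
The resulting 10×5 matrix has rank 4, and its Smith normal form has invariant factors (1,1,1,1).

Reading off H_k = ker ∂_k / im ∂_{k+1}:

  H_3: rank ker ∂_3 − rank ∂_4 = (5 − 4) − 0 = 1, and there is no ∂_4, so H_3 ≅ Z.

(K is a triangulation of the 3-sphere S^3.)

H_3 ≅ Z.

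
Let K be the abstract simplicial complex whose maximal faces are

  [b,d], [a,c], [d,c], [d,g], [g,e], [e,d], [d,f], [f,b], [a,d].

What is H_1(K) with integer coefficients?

H_1 = Z^3.

We work with the vertex ordering a < b < c < d < e < f < g. The simplices of K, each written with vertices in increasing order, are:

  0-simplices (7): a, b, c, d, e, f, g
  1-simplices (9): ac, ad, bd, bf, cd, de, df, dg, eg

so the chain groups are C_0 ≅ Z^7, C_1 ≅ Z^9.

Boundary ∂_1: C_1 → C_0 is given by ∂[p,q] = [q] − [p]. For instance
  ∂eg = g − e.
The 7×9 boundary matrix has rank 6 and Smith normal form diag(1,1,1,1,1,1).

Reading off H_k = ker ∂_k / im ∂_{k+1}:

  H_1: rank ker ∂_1 − rank ∂_2 = (9 − 6) − 0 = 3, and there is no ∂_2, so H_1 = Z^3.

(K is a triangulation of a wedge of 3 circles.)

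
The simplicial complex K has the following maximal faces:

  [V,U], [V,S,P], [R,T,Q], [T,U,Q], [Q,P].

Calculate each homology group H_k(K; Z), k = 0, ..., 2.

Take the total order P < Q < R < S < T < U < V on the vertex set. Then K (dimension 2) consists of the simplices:

  0-simplices (7): P, Q, R, S, T, U, V
  1-simplices (10): PQ, PS, PV, QR, QT, QU, RT, SV, TU, UV
  2-simplices (3): PSV, QRT, QTU

Hence C_0 ≅ Z^7, C_1 ≅ Z^10, C_2 ≅ Z^3.

The boundary map ∂_1: C_1 → C_0 sends each edge [p,q] (with p < q) to q − p. For instance
  ∂QT = T − Q.
The resulting 7×10 matrix has rank 6, and its Smith normal form has invariant factors (1,1,1,1,1,1).

Boundary ∂_2: C_2 → C_1 maps a triangle to the signed sum of its edges. For instance
  ∂QTU = TU − QU + QT,
  ∂QRT = RT − QT + QR.
The resulting 10×3 matrix has rank 3, and its Smith normal form has invariant factors (1,1,1).

Now H_k = ker ∂_k / im ∂_{k+1}, so:

  H_0: rank C_0 − rank ∂_1 = 7 − 6 = 1, and the invariant factors of ∂_1 are all 1, so H_0 ≅ Z.
  H_1: rank ker ∂_1 − rank ∂_2 = (10 − 6) − 3 = 1, and the invariant factors of ∂_2 are all 1, so H_1 ≅ Z.
  H_2: rank ker ∂_2 − rank ∂_3 = (3 − 3) − 0 = 0, and there is no ∂_3, so H_2 ≅ 0.

H_0 = Z,  H_1 = Z,  H_2 = 0.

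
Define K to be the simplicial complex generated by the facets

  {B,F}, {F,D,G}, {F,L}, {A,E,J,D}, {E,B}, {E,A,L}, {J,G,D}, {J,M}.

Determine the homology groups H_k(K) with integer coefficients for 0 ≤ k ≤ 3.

We work with the vertex ordering A < B < D < E < F < G < J < L < M. The simplices of K, each written with vertices in increasing order, are:

  0-simplices (9): A, B, D, E, F, G, J, L, M
  1-simplices (16): AD, AE, AJ, AL, BE, BF, DE, DF, DG, DJ, EJ, EL, FG, FL, GJ, JM
  2-simplices (7): ADE, ADJ, AEJ, AEL, DEJ, DFG, DGJ
  3-simplices (1): ADEJ

giving chain groups C_0 ≅ Z^9, C_1 ≅ Z^16, C_2 ≅ Z^7, C_3 ≅ Z^1.

Boundary ∂_1: C_1 → C_0 is given by ∂[p,q] = [q] − [p].
This gives a 9×16 integer matrix of rank 8; reducing to Smith normal form yields diagonal entries (1,1,1,1,1,1,1,1).

The boundary map ∂_2: C_2 → C_1 maps a triangle to the signed sum of its edges. For instance
  ∂ADE = DE − AE + AD,
  ∂AEL = EL − AL + AE.
As a 16×7 matrix over Z this has rank 6, with invariant factors (1,1,1,1,1,1).

The boundary map ∂_3: C_3 → C_2 sends each 3-simplex σ to the alternating sum Σ_i (−1)^i (σ with its i-th vertex removed). For instance
  ∂ADEJ = DEJ − AEJ + ADJ − ADE.
The 7×1 boundary matrix has rank 1 and Smith normal form diag(1).

Computing H_k = (kernel of ∂_k) / (image of ∂_{k+1}):

  H_0: rank C_0 − rank ∂_1 = 9 − 8 = 1, and the invariant factors of ∂_1 are all 1, so H_0 ≅ Z.
  H_1: rank ker ∂_1 − rank ∂_2 = (16 − 8) − 6 = 2, and the invariant factors of ∂_2 are all 1, so H_1 ≅ Z^2.
  H_2: rank ker ∂_2 − rank ∂_3 = (7 − 6) − 1 = 0, and the invariant factors of ∂_3 are all 1, so H_2 ≅ 0.
  H_3: rank ker ∂_3 − rank ∂_4 = (1 − 1) − 0 = 0, and there is no ∂_4, so H_3 ≅ 0.

As a check, the Euler characteristic is 9 − 16 + 7 − 1 = -1, which agrees with 1 − 2 + 0 − 0 = -1.

H_0 ≅ Z,  H_1 ≅ Z^2,  H_2 = 0,  H_3 = 0.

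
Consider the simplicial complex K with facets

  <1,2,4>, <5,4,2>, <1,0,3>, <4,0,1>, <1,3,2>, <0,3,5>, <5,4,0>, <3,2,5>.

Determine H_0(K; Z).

H_0 = Z.

Take the total order 0 < 1 < 2 < 3 < 4 < 5 on the vertex set. Then K (dimension 2) consists of the simplices:

  0-simplices (6): [0], [1], [2], [3], [4], [5]
  1-simplices (12): [0,1], [0,3], [0,4], [0,5], [1,2], [1,3], [1,4], [2,3], [2,4], [2,5], [3,5], [4,5]
  2-simplices (8): [0,1,3], [0,1,4], [0,3,5], [0,4,5], [1,2,3], [1,2,4], [2,3,5], [2,4,5]

giving chain groups C_0 ≅ Z^6, C_1 ≅ Z^12, C_2 ≅ Z^8.

Boundary ∂_1: C_1 → C_0 maps an edge to its endpoints' difference, ∂[p,q] = q − p. For instance
  ∂[2,4] = [4] − [2].
As a 6×12 matrix over Z this has rank 5, with invariant factors (1,1,1,1,1).

Boundary ∂_2: C_2 → C_1 sends each 2-simplex [p,q,r] to [q,r] − [p,r] + [p,q]. For instance
  ∂[0,1,4] = [1,4] − [0,4] + [0,1],
  ∂[0,1,3] = [1,3] − [0,3] + [0,1].
As a 12×8 matrix over Z this has rank 7, with invariant factors (1,1,1,1,1,1,1).

Reading off H_k = ker ∂_k / im ∂_{k+1}:

  H_0: rank C_0 − rank ∂_1 = 6 − 5 = 1, and the invariant factors of ∂_1 are all 1, so H_0 = Z.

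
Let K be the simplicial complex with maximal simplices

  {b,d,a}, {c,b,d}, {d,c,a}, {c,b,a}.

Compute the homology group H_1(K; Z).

H_1 ≅ 0.

K has 4 vertices, 6 edges, 4 triangles.
rank ∂_1 = 3, rank ∂_2 = 3 ⇒ b_1 = 6 − 3 − 3 = 0; all invariant factors of ∂_2 are 1 so no torsion. So H_1 = 0.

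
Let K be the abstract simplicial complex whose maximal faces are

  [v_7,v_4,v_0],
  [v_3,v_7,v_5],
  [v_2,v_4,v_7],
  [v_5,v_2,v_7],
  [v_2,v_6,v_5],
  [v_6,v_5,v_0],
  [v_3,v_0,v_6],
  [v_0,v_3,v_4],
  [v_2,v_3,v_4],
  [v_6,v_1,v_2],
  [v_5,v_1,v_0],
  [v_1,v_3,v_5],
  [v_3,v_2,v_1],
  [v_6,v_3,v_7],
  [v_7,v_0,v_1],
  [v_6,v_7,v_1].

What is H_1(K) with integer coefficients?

We work with the vertex ordering v_0 < v_1 < v_2 < v_3 < v_4 < v_5 < v_6 < v_7. The simplices of K, each written with vertices in increasing order, are:

  0-simplices (8): [v_0], [v_1], [v_2], [v_3], [v_4], [v_5], [v_6], [v_7]
  1-simplices (24): (24 of them)
  2-simplices (16): (16 of them)

so the chain groups are C_0 ≅ Z^8, C_1 ≅ Z^24, C_2 ≅ Z^16.

Boundary ∂_1: C_1 → C_0 sends each edge [p,q] (with p < q) to q − p.
The 8×24 boundary matrix has rank 7 and Smith normal form diag(1,1,1,1,1,1,1).

∂_2: C_2 → C_1 acts by ∂[p,q,r] = [q,r] − [p,r] + [p,q]. For instance
  ∂[v_2,v_5,v_7] = [v_5,v_7] − [v_2,v_7] + [v_2,v_5],
  ∂[v_0,v_4,v_7] = [v_4,v_7] − [v_0,v_7] + [v_0,v_4].
This gives a 24×16 integer matrix of rank 15; reducing to Smith normal form yields diagonal entries (1,1,1,1,1,1,1,1,1,1,1,1,1,1,1).

Now H_k = ker ∂_k / im ∂_{k+1}, so:

  H_1: rank ker ∂_1 − rank ∂_2 = (24 − 7) − 15 = 2, and the invariant factors of ∂_2 are all 1, so H_1 = Z^2.

(K is a triangulation of the torus T^2.)

H_1 ≅ Z^2.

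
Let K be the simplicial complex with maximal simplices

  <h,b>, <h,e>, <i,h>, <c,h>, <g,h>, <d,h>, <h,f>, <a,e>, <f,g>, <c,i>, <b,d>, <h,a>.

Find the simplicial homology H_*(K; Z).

H_0 = Z,  H_1 = Z^4.

We work with the vertex ordering a < b < c < d < e < f < g < h < i. The simplices of K, each written with vertices in increasing order, are:

  0-simplices (9): a, b, c, d, e, f, g, h, i
  1-simplices (12): ae, ah, bd, bh, ch, ci, dh, eh, fg, fh, gh, hi

giving chain groups C_0 ≅ Z^9, C_1 ≅ Z^12.

Boundary ∂_1: C_1 → C_0 is given by ∂[p,q] = [q] − [p].
This gives a 9×12 integer matrix of rank 8; reducing to Smith normal form yields diagonal entries (1,1,1,1,1,1,1,1).

Reading off H_k = ker ∂_k / im ∂_{k+1}:

  H_0: rank C_0 − rank ∂_1 = 9 − 8 = 1, and the invariant factors of ∂_1 are all 1, so H_0 ≅ Z.
  H_1: rank ker ∂_1 − rank ∂_2 = (12 − 8) − 0 = 4, and there is no ∂_2, so H_1 ≅ Z^4.

As a check, the Euler characteristic is 9 − 12 = -3, which agrees with 1 − 4 = -3.
(K is a triangulation of a wedge of 4 circles.)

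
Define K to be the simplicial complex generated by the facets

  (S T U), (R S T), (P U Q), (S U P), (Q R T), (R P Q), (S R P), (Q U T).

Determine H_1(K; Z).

K has 6 vertices, 12 edges, 8 triangles.
rank ∂_1 = 5, rank ∂_2 = 7 ⇒ b_1 = 12 − 5 − 7 = 0; all invariant factors of ∂_2 are 1 so no torsion. So H_1 ≅ 0.

H_1 ≅ 0.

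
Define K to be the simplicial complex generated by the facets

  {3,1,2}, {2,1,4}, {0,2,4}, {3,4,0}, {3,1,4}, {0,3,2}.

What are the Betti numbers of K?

Take the total order 0 < 1 < 2 < 3 < 4 on the vertex set. Then K (dimension 2) consists of the simplices:

  0-simplices (5): [0], [1], [2], [3], [4]
  1-simplices (9): [0,2], [0,3], [0,4], [1,2], [1,3], [1,4], [2,3], [2,4], [3,4]
  2-simplices (6): [0,2,3], [0,2,4], [0,3,4], [1,2,3], [1,2,4], [1,3,4]

Hence C_0 ≅ Z^5, C_1 ≅ Z^9, C_2 ≅ Z^6.

∂_1: C_1 → C_0 is given by ∂[p,q] = [q] − [p].
The resulting 5×9 matrix has rank 4, and its Smith normal form has invariant factors (1,1,1,1).

∂_2: C_2 → C_1 sends each 2-simplex [p,q,r] to [q,r] − [p,r] + [p,q]. For instance
  ∂[1,3,4] = [3,4] − [1,4] + [1,3],
  ∂[0,2,4] = [2,4] − [0,4] + [0,2].
The 9×6 boundary matrix has rank 5 and Smith normal form diag(1,1,1,1,1).

Now H_k = ker ∂_k / im ∂_{k+1}, so:

  H_0: rank C_0 − rank ∂_1 = 5 − 4 = 1, and the invariant factors of ∂_1 are all 1, so H_0 ≅ Z.
  H_1: rank ker ∂_1 − rank ∂_2 = (9 − 4) − 5 = 0, and the invariant factors of ∂_2 are all 1, so H_1 ≅ 0.
  H_2: rank ker ∂_2 − rank ∂_3 = (6 − 5) − 0 = 1, and there is no ∂_3, so H_2 ≅ Z.

As a check, the Euler characteristic is 5 − 9 + 6 = 2, which agrees with 1 − 0 + 1 = 2.

Hence the Betti numbers are b_0 = 1, b_1 = 0, b_2 = 1.

b_0 = 1, b_1 = 0, b_2 = 1.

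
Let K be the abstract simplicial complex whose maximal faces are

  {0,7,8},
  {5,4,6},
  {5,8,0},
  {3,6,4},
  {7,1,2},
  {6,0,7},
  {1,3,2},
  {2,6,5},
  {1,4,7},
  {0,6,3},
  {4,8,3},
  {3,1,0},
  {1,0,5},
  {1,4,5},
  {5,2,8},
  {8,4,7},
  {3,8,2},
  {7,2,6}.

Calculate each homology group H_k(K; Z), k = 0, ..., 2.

H_0 ≅ Z,  H_1 ≅ Z^2,  H_2 ≅ Z.

Order the vertices as 0 < 1 < 2 < 3 < 4 < 5 < 6 < 7 < 8. Listing each simplex with vertices in this order, K has dimension 2 with simplices:

  0-simplices (9): [0], [1], [2], [3], [4], [5], [6], [7], [8]
  1-simplices (27): (27 of them)
  2-simplices (18): [0,1,3], [0,1,5], [0,3,6], [0,5,8], [0,6,7], [0,7,8], [1,2,3], [1,2,7], [1,4,5], [1,4,7], [2,3,8], [2,5,6], [2,5,8], [2,6,7], [3,4,6], [3,4,8], [4,5,6], [4,7,8]

giving chain groups C_0 ≅ Z^9, C_1 ≅ Z^27, C_2 ≅ Z^18.

∂_1: C_1 → C_0 sends each edge [p,q] (with p < q) to q − p. For instance
  ∂[0,3] = [3] − [0].
The resulting 9×27 matrix has rank 8, and its Smith normal form has invariant factors (1,1,1,1,1,1,1,1).

Boundary ∂_2: C_2 → C_1 acts by ∂[p,q,r] = [q,r] − [p,r] + [p,q]. For instance
  ∂[0,6,7] = [6,7] − [0,7] + [0,6],
  ∂[1,4,7] = [4,7] − [1,7] + [1,4].
The 27×18 boundary matrix has rank 17 and Smith normal form diag(1,1,1,1,1,1,1,1,1,1,1,1,1,1,1,1,1).

Now H_k = ker ∂_k / im ∂_{k+1}, so:

  H_0: rank C_0 − rank ∂_1 = 9 − 8 = 1, and the invariant factors of ∂_1 are all 1, so H_0 = Z.
  H_1: rank ker ∂_1 − rank ∂_2 = (27 − 8) − 17 = 2, and the invariant factors of ∂_2 are all 1, so H_1 = Z^2.
  H_2: rank ker ∂_2 − rank ∂_3 = (18 − 17) − 0 = 1, and there is no ∂_3, so H_2 = Z.

As a check, the Euler characteristic is 9 − 27 + 18 = 0, which agrees with 1 − 2 + 1 = 0.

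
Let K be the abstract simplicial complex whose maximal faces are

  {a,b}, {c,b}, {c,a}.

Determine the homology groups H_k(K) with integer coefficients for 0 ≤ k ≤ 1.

K has 3 vertices, 3 edges.
rank ∂_0 = 0, rank ∂_1 = 2 ⇒ b_0 = 3 − 0 − 2 = 1; all invariant factors of ∂_1 are 1 so no torsion. So H_0 ≅ Z.
rank ∂_1 = 2, rank ∂_2 = 0 ⇒ b_1 = 3 − 2 − 0 = 1. So H_1 ≅ Z.

H_0 = Z,  H_1 = Z.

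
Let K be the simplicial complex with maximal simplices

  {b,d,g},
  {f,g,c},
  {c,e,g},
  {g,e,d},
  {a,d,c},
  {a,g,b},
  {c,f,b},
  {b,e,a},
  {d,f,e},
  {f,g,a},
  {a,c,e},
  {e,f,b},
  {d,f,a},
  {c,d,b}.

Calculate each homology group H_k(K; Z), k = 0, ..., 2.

Take the total order a < b < c < d < e < f < g on the vertex set. Then K (dimension 2) consists of the simplices:

  0-simplices (7): a, b, c, d, e, f, g
  1-simplices (21): ab, ac, ad, ae, af, ag, bc, bd, be, bf, bg, cd, ce, cf, cg, de, df, dg, ef, eg, fg
  2-simplices (14): abe, abg, acd, ace, adf, afg, bcd, bcf, bdg, bef, ceg, cfg, def, deg

so the chain groups are C_0 ≅ Z^7, C_1 ≅ Z^21, C_2 ≅ Z^14.

Boundary ∂_1: C_1 → C_0 is given by ∂[p,q] = [q] − [p].
This gives a 7×21 integer matrix of rank 6; reducing to Smith normal form yields diagonal entries (1,1,1,1,1,1).

∂_2: C_2 → C_1 acts by ∂[p,q,r] = [q,r] − [p,r] + [p,q]. For instance
  ∂bef = ef − bf + be,
  ∂deg = eg − dg + de.
As a 21×14 matrix over Z this has rank 13, with invariant factors (1,1,1,1,1,1,1,1,1,1,1,1,1).

Computing H_k = (kernel of ∂_k) / (image of ∂_{k+1}):

  H_0: rank C_0 − rank ∂_1 = 7 − 6 = 1, and the invariant factors of ∂_1 are all 1, so H_0 = Z.
  H_1: rank ker ∂_1 − rank ∂_2 = (21 − 6) − 13 = 2, and the invariant factors of ∂_2 are all 1, so H_1 = Z^2.
  H_2: rank ker ∂_2 − rank ∂_3 = (14 − 13) − 0 = 1, and there is no ∂_3, so H_2 = Z.

(K is a triangulation of the torus T^2.)

H_0 ≅ Z,  H_1 ≅ Z^2,  H_2 ≅ Z.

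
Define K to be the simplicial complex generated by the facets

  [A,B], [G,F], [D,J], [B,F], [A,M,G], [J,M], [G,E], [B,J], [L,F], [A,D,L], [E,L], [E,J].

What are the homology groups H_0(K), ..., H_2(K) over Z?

H_0 ≅ Z,  H_1 ≅ Z^6,  H_2 = 0.

Order the vertices as A < B < D < E < F < G < J < L < M. Listing each simplex with vertices in this order, K has dimension 2 with simplices:

  0-simplices (9): A, B, D, E, F, G, J, L, M
  1-simplices (16): AB, AD, AG, AL, AM, BF, BJ, DJ, DL, EG, EJ, EL, FG, FL, GM, JM
  2-simplices (2): ADL, AGM

giving chain groups C_0 ≅ Z^9, C_1 ≅ Z^16, C_2 ≅ Z^2.

The boundary map ∂_1: C_1 → C_0 sends each edge [p,q] (with p < q) to q − p.
This gives a 9×16 integer matrix of rank 8; reducing to Smith normal form yields diagonal entries (1,1,1,1,1,1,1,1).

The boundary map ∂_2: C_2 → C_1 maps a triangle to the signed sum of its edges. For instance
  ∂ADL = DL − AL + AD,
  ∂AGM = GM − AM + AG.
As a 16×2 matrix over Z this has rank 2, with invariant factors (1,1).

Reading off H_k = ker ∂_k / im ∂_{k+1}:

  H_0: rank C_0 − rank ∂_1 = 9 − 8 = 1, and the invariant factors of ∂_1 are all 1, so H_0 = Z.
  H_1: rank ker ∂_1 − rank ∂_2 = (16 − 8) − 2 = 6, and the invariant factors of ∂_2 are all 1, so H_1 = Z^6.
  H_2: rank ker ∂_2 − rank ∂_3 = (2 − 2) − 0 = 0, and there is no ∂_3, so H_2 = 0.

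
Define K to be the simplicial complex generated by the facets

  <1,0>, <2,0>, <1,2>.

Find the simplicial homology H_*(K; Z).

H_0 ≅ Z,  H_1 ≅ Z.

Fix the vertex order 0 < 1 < 2 and write every simplex with vertices in increasing order. Then dim K = 1 and the simplices of K are:

  0-simplices (3): [0], [1], [2]
  1-simplices (3): [0,1], [0,2], [1,2]

so the chain groups are C_0 ≅ Z^3, C_1 ≅ Z^3.

The boundary map ∂_1: C_1 → C_0 maps an edge to its endpoints' difference, ∂[p,q] = q − p.
This gives a 3×3 integer matrix of rank 2; reducing to Smith normal form yields diagonal entries (1,1).

Computing H_k = (kernel of ∂_k) / (image of ∂_{k+1}):

  H_0: rank C_0 − rank ∂_1 = 3 − 2 = 1, and the invariant factors of ∂_1 are all 1, so H_0 = Z.
  H_1: rank ker ∂_1 − rank ∂_2 = (3 − 2) − 0 = 1, and there is no ∂_2, so H_1 = Z.

As a check, the Euler characteristic is 3 − 3 = 0, which agrees with 1 − 1 = 0.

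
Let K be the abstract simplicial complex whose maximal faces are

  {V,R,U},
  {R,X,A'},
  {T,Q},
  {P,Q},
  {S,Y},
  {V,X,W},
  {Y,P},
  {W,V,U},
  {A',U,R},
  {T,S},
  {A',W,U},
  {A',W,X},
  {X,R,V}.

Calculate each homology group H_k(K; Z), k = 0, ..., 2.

Fix the vertex order P < Q < R < S < T < U < V < W < X < Y < A' and write every simplex with vertices in increasing order. Then dim K = 2 and the simplices of K are:

  0-simplices (11): [P], [Q], [R], [S], [T], [U], [V], [W], [X], [Y], [A']
  1-simplices (17): [P,Q], [P,Y], [Q,T], [R,U], [R,V], [R,X], [R,A'], [S,T], [S,Y], [U,V], [U,W], [U,A'], [V,W], [V,X], [W,X], [W,A'], [X,A']
  2-simplices (8): [R,U,V], [R,U,A'], [R,V,X], [R,X,A'], [U,V,W], [U,W,A'], [V,W,X], [W,X,A']

giving chain groups C_0 ≅ Z^11, C_1 ≅ Z^17, C_2 ≅ Z^8.

Boundary ∂_1: C_1 → C_0 sends each edge [p,q] (with p < q) to q − p. For instance
  ∂[W,X] = [X] − [W].
The 11×17 boundary matrix has rank 9 and Smith normal form diag(1,1,1,1,1,1,1,1,1).

The boundary map ∂_2: C_2 → C_1 sends each 2-simplex [p,q,r] to [q,r] − [p,r] + [p,q]. For instance
  ∂[R,X,A'] = [X,A'] − [R,A'] + [R,X],
  ∂[V,W,X] = [W,X] − [V,X] + [V,W].
The 17×8 boundary matrix has rank 7 and Smith normal form diag(1,1,1,1,1,1,1).

Reading off H_k = ker ∂_k / im ∂_{k+1}:

  H_0: rank C_0 − rank ∂_1 = 11 − 9 = 2, and the invariant factors of ∂_1 are all 1, so H_0 ≅ Z^2.
  H_1: rank ker ∂_1 − rank ∂_2 = (17 − 9) − 7 = 1, and the invariant factors of ∂_2 are all 1, so H_1 ≅ Z.
  H_2: rank ker ∂_2 − rank ∂_3 = (8 − 7) − 0 = 1, and there is no ∂_3, so H_2 ≅ Z.

As a check, the Euler characteristic is 11 − 17 + 8 = 2, which agrees with 2 − 1 + 1 = 2.

H_0 = Z^2,  H_1 = Z,  H_2 = Z.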